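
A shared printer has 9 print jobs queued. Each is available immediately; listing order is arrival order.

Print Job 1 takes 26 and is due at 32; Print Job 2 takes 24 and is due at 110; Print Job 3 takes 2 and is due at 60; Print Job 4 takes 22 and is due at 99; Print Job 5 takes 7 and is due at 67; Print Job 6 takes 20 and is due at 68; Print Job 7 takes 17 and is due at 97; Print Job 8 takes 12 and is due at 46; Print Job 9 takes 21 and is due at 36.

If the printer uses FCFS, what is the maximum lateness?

FIFO (arrival order): Print Job 1 Print Job 2 Print Job 3 Print Job 4 Print Job 5 Print Job 6 Print Job 7 Print Job 8 Print Job 9.
Print Job 1: 0→26, due 32, lateness -6
Print Job 2: 26→50, due 110, lateness -60
Print Job 3: 50→52, due 60, lateness -8
Print Job 4: 52→74, due 99, lateness -25
Print Job 5: 74→81, due 67, lateness 14
Print Job 6: 81→101, due 68, lateness 33
Print Job 7: 101→118, due 97, lateness 21
Print Job 8: 118→130, due 46, lateness 84
Print Job 9: 130→151, due 36, lateness 115
Maximum = 115.

115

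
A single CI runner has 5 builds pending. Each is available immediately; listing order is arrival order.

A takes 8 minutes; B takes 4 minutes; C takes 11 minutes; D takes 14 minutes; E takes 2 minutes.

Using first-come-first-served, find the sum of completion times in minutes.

FIFO (arrival order): A B C D E.
A: 0→8
B: 8→12
C: 12→23
D: 23→37
E: 37→39
Sum = 8+12+23+37+39 = 119.

119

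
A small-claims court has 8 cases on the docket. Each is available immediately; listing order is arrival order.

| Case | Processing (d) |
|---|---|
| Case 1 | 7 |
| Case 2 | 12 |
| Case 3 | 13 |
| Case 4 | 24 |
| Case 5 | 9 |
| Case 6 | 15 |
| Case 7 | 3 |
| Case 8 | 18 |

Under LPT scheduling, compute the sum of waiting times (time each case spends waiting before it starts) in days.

464

LPT (decreasing processing time): Case 4 Case 8 Case 6 Case 3 Case 2 Case 5 Case 1 Case 7.
Case 4: waits 0, runs 0→24
Case 8: waits 24, runs 24→42
Case 6: waits 42, runs 42→57
Case 3: waits 57, runs 57→70
Case 2: waits 70, runs 70→82
Case 5: waits 82, runs 82→91
Case 1: waits 91, runs 91→98
Case 7: waits 98, runs 98→101
Sum = 0+24+42+57+70+82+91+98 = 464.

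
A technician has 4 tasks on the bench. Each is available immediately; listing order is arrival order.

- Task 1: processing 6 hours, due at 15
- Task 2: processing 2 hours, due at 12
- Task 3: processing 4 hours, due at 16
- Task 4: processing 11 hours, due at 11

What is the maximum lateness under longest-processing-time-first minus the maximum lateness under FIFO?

-1

LPT (decreasing processing time): Task 4 Task 1 Task 3 Task 2.
Task 4: 0→11, due 11, lateness 0
Task 1: 11→17, due 15, lateness 2
Task 3: 17→21, due 16, lateness 5
Task 2: 21→23, due 12, lateness 11
Maximum = 11.
FIFO (arrival order): Task 1 Task 2 Task 3 Task 4.
Task 1: 0→6, due 15, lateness -9
Task 2: 6→8, due 12, lateness -4
Task 3: 8→12, due 16, lateness -4
Task 4: 12→23, due 11, lateness 12
Maximum = 12.
Difference = 11 − 12 = -1.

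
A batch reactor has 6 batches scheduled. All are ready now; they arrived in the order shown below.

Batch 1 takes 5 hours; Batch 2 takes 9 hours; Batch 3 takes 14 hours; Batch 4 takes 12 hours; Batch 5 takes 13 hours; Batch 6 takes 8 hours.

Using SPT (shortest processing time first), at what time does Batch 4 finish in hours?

34

SPT (increasing processing time): Batch 1 Batch 6 Batch 2 Batch 4 Batch 5 Batch 3.
Batch 1: 0→5
Batch 6: 5→13
Batch 2: 13→22
Batch 4: 22→34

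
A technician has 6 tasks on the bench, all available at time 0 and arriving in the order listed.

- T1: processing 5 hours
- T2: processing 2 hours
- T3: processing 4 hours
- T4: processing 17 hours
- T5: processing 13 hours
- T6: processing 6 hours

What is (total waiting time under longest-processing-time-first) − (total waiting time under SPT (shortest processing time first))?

103

LPT (decreasing processing time): T4 T5 T6 T1 T3 T2.
T4: waits 0, runs 0→17
T5: waits 17, runs 17→30
T6: waits 30, runs 30→36
T1: waits 36, runs 36→41
T3: waits 41, runs 41→45
T2: waits 45, runs 45→47
Sum = 0+17+30+36+41+45 = 169.
SPT (increasing processing time): T2 T3 T1 T6 T5 T4.
T2: waits 0, runs 0→2
T3: waits 2, runs 2→6
T1: waits 6, runs 6→11
T6: waits 11, runs 11→17
T5: waits 17, runs 17→30
T4: waits 30, runs 30→47
Sum = 0+2+6+11+17+30 = 66.
Difference = 169 − 66 = 103.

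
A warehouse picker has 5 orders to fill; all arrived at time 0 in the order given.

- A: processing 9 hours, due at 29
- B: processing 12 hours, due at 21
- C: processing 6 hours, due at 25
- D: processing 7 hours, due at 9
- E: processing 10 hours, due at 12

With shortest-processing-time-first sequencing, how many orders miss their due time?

SPT (increasing processing time): C D A E B.
C: 0→6, due 25, tardiness 0
D: 6→13, due 9, tardiness 4
A: 13→22, due 29, tardiness 0
E: 22→32, due 12, tardiness 20
B: 32→44, due 21, tardiness 23
Late orders: 3.

3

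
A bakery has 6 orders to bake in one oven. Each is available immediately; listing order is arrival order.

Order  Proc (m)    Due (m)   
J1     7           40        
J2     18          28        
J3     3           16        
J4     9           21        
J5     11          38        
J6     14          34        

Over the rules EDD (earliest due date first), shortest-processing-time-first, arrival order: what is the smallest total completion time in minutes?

EDD (increasing due date): J3 J4 J2 J6 J5 J1.
J3: 0→3
J4: 3→12
J2: 12→30
J6: 30→44
J5: 44→55
J1: 55→62
Sum = 3+12+30+44+55+62 = 206.
SPT (increasing processing time): J3 J1 J4 J5 J6 J2.
J3: 0→3
J1: 3→10
J4: 10→19
J5: 19→30
J6: 30→44
J2: 44→62
Sum = 3+10+19+30+44+62 = 168.
FIFO (arrival order): J1 J2 J3 J4 J5 J6.
J1: 0→7
J2: 7→25
J3: 25→28
J4: 28→37
J5: 37→48
J6: 48→62
Sum = 7+25+28+37+48+62 = 207.
EDD 206, SPT 168, FIFO 207 → minimum 168.

168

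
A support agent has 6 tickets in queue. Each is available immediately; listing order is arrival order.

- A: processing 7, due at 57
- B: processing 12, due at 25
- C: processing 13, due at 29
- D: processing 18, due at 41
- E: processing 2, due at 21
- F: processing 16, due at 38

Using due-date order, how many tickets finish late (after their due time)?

EDD (increasing due date): E B C F D A.
E: 0→2, due 21, tardiness 0
B: 2→14, due 25, tardiness 0
C: 14→27, due 29, tardiness 0
F: 27→43, due 38, tardiness 5
D: 43→61, due 41, tardiness 20
A: 61→68, due 57, tardiness 11
Late tickets: 3.

3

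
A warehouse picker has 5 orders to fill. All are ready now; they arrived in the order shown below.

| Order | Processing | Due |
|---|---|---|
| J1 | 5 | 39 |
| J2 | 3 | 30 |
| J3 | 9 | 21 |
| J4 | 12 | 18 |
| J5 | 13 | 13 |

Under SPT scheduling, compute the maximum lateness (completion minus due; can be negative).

SPT (increasing processing time): J2 J1 J3 J4 J5.
J2: 0→3, due 30, lateness -27
J1: 3→8, due 39, lateness -31
J3: 8→17, due 21, lateness -4
J4: 17→29, due 18, lateness 11
J5: 29→42, due 13, lateness 29
Maximum = 29.

29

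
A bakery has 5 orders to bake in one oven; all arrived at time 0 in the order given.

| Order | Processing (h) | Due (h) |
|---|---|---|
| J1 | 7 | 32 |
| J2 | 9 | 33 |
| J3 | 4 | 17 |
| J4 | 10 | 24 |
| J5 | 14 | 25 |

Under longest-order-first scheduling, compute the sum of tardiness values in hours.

35

LPT (decreasing processing time): J5 J4 J2 J1 J3.
J5: 0→14, due 25, tardiness 0
J4: 14→24, due 24, tardiness 0
J2: 24→33, due 33, tardiness 0
J1: 33→40, due 32, tardiness 8
J3: 40→44, due 17, tardiness 27
Sum = 0+0+0+8+27 = 35.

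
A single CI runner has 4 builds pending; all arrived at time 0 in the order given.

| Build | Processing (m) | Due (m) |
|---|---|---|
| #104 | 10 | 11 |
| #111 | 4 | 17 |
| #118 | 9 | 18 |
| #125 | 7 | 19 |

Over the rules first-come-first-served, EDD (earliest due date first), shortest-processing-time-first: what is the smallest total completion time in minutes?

FIFO (arrival order): #104 #111 #118 #125.
#104: 0→10
#111: 10→14
#118: 14→23
#125: 23→30
Sum = 10+14+23+30 = 77.
EDD (increasing due date): #104 #111 #118 #125.
#104: 0→10
#111: 10→14
#118: 14→23
#125: 23→30
Sum = 10+14+23+30 = 77.
SPT (increasing processing time): #111 #125 #118 #104.
#111: 0→4
#125: 4→11
#118: 11→20
#104: 20→30
Sum = 4+11+20+30 = 65.
FIFO 77, EDD 77, SPT 65 → minimum 65.

65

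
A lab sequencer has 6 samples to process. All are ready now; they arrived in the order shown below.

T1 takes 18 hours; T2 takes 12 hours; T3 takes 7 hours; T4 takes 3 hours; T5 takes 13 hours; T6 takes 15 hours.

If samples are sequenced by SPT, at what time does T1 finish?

68

SPT (increasing processing time): T4 T3 T2 T5 T6 T1.
T4: 0→3
T3: 3→10
T2: 10→22
T5: 22→35
T6: 35→50
T1: 50→68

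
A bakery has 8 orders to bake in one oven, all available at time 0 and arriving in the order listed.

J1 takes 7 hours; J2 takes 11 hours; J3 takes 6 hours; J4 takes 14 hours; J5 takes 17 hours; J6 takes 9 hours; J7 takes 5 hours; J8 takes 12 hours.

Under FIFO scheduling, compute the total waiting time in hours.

275

FIFO (arrival order): J1 J2 J3 J4 J5 J6 J7 J8.
J1: waits 0, runs 0→7
J2: waits 7, runs 7→18
J3: waits 18, runs 18→24
J4: waits 24, runs 24→38
J5: waits 38, runs 38→55
J6: waits 55, runs 55→64
J7: waits 64, runs 64→69
J8: waits 69, runs 69→81
Sum = 0+7+18+24+38+55+64+69 = 275.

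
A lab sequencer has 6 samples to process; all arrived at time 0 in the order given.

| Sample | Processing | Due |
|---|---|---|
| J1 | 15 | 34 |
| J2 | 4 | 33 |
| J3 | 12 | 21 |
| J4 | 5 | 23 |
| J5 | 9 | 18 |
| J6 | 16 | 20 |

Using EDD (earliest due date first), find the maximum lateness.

27

EDD (increasing due date): J5 J6 J3 J4 J2 J1.
J5: 0→9, due 18, lateness -9
J6: 9→25, due 20, lateness 5
J3: 25→37, due 21, lateness 16
J4: 37→42, due 23, lateness 19
J2: 42→46, due 33, lateness 13
J1: 46→61, due 34, lateness 27
Maximum = 27.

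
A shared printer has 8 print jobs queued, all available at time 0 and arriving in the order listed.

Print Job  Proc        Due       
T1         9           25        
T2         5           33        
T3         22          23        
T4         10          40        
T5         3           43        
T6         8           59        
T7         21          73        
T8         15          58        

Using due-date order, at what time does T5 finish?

EDD (increasing due date): T3 T1 T2 T4 T5 T8 T6 T7.
T3: 0→22
T1: 22→31
T2: 31→36
T4: 36→46
T5: 46→49

49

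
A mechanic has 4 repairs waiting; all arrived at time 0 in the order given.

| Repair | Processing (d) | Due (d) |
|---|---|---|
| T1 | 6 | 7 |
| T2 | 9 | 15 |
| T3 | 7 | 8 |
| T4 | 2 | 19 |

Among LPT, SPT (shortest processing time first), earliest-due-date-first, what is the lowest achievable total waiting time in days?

25

LPT (decreasing processing time): T2 T3 T1 T4.
T2: waits 0, runs 0→9
T3: waits 9, runs 9→16
T1: waits 16, runs 16→22
T4: waits 22, runs 22→24
Sum = 0+9+16+22 = 47.
SPT (increasing processing time): T4 T1 T3 T2.
T4: waits 0, runs 0→2
T1: waits 2, runs 2→8
T3: waits 8, runs 8→15
T2: waits 15, runs 15→24
Sum = 0+2+8+15 = 25.
EDD (increasing due date): T1 T3 T2 T4.
T1: waits 0, runs 0→6
T3: waits 6, runs 6→13
T2: waits 13, runs 13→22
T4: waits 22, runs 22→24
Sum = 0+6+13+22 = 41.
LPT 47, SPT 25, EDD 41 → minimum 25.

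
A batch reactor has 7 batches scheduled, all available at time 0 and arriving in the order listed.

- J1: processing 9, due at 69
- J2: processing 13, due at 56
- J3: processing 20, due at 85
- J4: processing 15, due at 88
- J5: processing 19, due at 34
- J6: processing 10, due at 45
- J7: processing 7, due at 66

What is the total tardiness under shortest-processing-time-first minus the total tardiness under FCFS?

-63

SPT (increasing processing time): J7 J1 J6 J2 J4 J5 J3.
J7: 0→7, due 66, tardiness 0
J1: 7→16, due 69, tardiness 0
J6: 16→26, due 45, tardiness 0
J2: 26→39, due 56, tardiness 0
J4: 39→54, due 88, tardiness 0
J5: 54→73, due 34, tardiness 39
J3: 73→93, due 85, tardiness 8
Sum = 0+0+0+0+0+39+8 = 47.
FIFO (arrival order): J1 J2 J3 J4 J5 J6 J7.
J1: 0→9, due 69, tardiness 0
J2: 9→22, due 56, tardiness 0
J3: 22→42, due 85, tardiness 0
J4: 42→57, due 88, tardiness 0
J5: 57→76, due 34, tardiness 42
J6: 76→86, due 45, tardiness 41
J7: 86→93, due 66, tardiness 27
Sum = 0+0+0+0+42+41+27 = 110.
Difference = 47 − 110 = -63.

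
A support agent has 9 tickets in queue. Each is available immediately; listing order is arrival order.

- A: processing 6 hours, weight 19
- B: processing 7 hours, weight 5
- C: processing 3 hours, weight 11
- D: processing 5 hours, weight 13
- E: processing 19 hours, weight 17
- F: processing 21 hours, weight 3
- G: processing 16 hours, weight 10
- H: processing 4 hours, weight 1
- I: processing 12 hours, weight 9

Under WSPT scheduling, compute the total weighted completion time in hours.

2643

WSPT (decreasing weight/processing-time ratio): C A D E I B G H F.
C: finishes 3, weight 11, w·C = 33
A: finishes 9, weight 19, w·C = 171
D: finishes 14, weight 13, w·C = 182
E: finishes 33, weight 17, w·C = 561
I: finishes 45, weight 9, w·C = 405
B: finishes 52, weight 5, w·C = 260
G: finishes 68, weight 10, w·C = 680
H: finishes 72, weight 1, w·C = 72
F: finishes 93, weight 3, w·C = 279
Sum = 33+171+182+561+405+260+680+72+279 = 2643.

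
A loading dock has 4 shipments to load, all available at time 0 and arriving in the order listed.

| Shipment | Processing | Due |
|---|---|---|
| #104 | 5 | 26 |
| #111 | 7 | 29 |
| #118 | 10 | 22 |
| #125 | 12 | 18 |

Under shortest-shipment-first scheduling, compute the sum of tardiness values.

SPT (increasing processing time): #104 #111 #118 #125.
#104: 0→5, due 26, tardiness 0
#111: 5→12, due 29, tardiness 0
#118: 12→22, due 22, tardiness 0
#125: 22→34, due 18, tardiness 16
Sum = 0+0+0+16 = 16.

16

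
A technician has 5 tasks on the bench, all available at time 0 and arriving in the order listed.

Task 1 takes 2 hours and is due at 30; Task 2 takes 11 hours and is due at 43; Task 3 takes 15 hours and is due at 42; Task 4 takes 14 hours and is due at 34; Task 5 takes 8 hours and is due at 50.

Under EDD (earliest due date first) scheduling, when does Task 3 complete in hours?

31

EDD (increasing due date): Task 1 Task 4 Task 3 Task 2 Task 5.
Task 1: 0→2
Task 4: 2→16
Task 3: 16→31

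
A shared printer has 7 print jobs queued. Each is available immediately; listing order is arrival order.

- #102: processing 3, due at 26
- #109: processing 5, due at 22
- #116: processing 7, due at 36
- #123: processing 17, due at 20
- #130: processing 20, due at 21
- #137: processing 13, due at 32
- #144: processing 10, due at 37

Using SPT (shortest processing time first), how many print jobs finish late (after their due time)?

3

SPT (increasing processing time): #102 #109 #116 #144 #137 #123 #130.
#102: 0→3, due 26, tardiness 0
#109: 3→8, due 22, tardiness 0
#116: 8→15, due 36, tardiness 0
#144: 15→25, due 37, tardiness 0
#137: 25→38, due 32, tardiness 6
#123: 38→55, due 20, tardiness 35
#130: 55→75, due 21, tardiness 54
Late print jobs: 3.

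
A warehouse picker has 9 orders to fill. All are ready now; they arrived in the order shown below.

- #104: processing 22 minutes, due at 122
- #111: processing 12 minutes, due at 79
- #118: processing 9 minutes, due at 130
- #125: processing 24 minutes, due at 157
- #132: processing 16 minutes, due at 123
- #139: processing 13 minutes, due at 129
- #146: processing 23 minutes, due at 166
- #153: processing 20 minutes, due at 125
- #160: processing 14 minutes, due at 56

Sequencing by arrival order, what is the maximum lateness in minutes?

FIFO (arrival order): #104 #111 #118 #125 #132 #139 #146 #153 #160.
#104: 0→22, due 122, lateness -100
#111: 22→34, due 79, lateness -45
#118: 34→43, due 130, lateness -87
#125: 43→67, due 157, lateness -90
#132: 67→83, due 123, lateness -40
#139: 83→96, due 129, lateness -33
#146: 96→119, due 166, lateness -47
#153: 119→139, due 125, lateness 14
#160: 139→153, due 56, lateness 97
Maximum = 97.

97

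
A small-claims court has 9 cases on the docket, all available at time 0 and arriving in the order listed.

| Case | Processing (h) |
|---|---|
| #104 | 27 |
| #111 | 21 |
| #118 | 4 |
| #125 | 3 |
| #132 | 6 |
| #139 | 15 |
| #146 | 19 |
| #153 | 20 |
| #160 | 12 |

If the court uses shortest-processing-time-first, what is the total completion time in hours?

453

SPT (increasing processing time): #125 #118 #132 #160 #139 #146 #153 #111 #104.
#125: 0→3
#118: 3→7
#132: 7→13
#160: 13→25
#139: 25→40
#146: 40→59
#153: 59→79
#111: 79→100
#104: 100→127
Sum = 3+7+13+25+40+59+79+100+127 = 453.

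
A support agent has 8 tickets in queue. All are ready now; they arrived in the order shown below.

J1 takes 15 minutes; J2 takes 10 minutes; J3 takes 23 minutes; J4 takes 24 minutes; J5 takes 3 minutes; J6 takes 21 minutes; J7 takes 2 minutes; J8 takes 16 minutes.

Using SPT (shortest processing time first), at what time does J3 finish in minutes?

SPT (increasing processing time): J7 J5 J2 J1 J8 J6 J3 J4.
J7: 0→2
J5: 2→5
J2: 5→15
J1: 15→30
J8: 30→46
J6: 46→67
J3: 67→90

90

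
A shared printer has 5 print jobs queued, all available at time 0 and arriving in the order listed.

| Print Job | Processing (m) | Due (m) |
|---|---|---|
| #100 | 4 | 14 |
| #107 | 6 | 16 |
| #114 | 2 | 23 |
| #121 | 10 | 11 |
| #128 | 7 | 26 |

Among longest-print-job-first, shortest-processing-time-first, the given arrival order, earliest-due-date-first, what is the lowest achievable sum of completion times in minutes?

68

LPT (decreasing processing time): #121 #128 #107 #100 #114.
#121: 0→10
#128: 10→17
#107: 17→23
#100: 23→27
#114: 27→29
Sum = 10+17+23+27+29 = 106.
SPT (increasing processing time): #114 #100 #107 #128 #121.
#114: 0→2
#100: 2→6
#107: 6→12
#128: 12→19
#121: 19→29
Sum = 2+6+12+19+29 = 68.
FIFO (arrival order): #100 #107 #114 #121 #128.
#100: 0→4
#107: 4→10
#114: 10→12
#121: 12→22
#128: 22→29
Sum = 4+10+12+22+29 = 77.
EDD (increasing due date): #121 #100 #107 #114 #128.
#121: 0→10
#100: 10→14
#107: 14→20
#114: 20→22
#128: 22→29
Sum = 10+14+20+22+29 = 95.
LPT 106, SPT 68, FIFO 77, EDD 95 → minimum 68.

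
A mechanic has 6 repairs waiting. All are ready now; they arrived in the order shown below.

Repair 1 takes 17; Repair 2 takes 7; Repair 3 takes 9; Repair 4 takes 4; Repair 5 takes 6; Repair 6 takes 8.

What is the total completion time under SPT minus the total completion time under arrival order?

SPT (increasing processing time): Repair 4 Repair 5 Repair 2 Repair 6 Repair 3 Repair 1.
Repair 4: 0→4
Repair 5: 4→10
Repair 2: 10→17
Repair 6: 17→25
Repair 3: 25→34
Repair 1: 34→51
Sum = 4+10+17+25+34+51 = 141.
FIFO (arrival order): Repair 1 Repair 2 Repair 3 Repair 4 Repair 5 Repair 6.
Repair 1: 0→17
Repair 2: 17→24
Repair 3: 24→33
Repair 4: 33→37
Repair 5: 37→43
Repair 6: 43→51
Sum = 17+24+33+37+43+51 = 205.
Difference = 141 − 205 = -64.

-64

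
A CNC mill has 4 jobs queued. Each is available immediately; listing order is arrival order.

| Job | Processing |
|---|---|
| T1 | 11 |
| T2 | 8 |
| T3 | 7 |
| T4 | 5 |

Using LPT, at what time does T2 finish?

LPT (decreasing processing time): T1 T2 T3 T4.
T1: 0→11
T2: 11→19

19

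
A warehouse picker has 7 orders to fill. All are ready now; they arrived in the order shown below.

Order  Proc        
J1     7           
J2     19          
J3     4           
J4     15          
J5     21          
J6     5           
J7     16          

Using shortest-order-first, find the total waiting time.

SPT (increasing processing time): J3 J6 J1 J4 J7 J2 J5.
J3: waits 0, runs 0→4
J6: waits 4, runs 4→9
J1: waits 9, runs 9→16
J4: waits 16, runs 16→31
J7: waits 31, runs 31→47
J2: waits 47, runs 47→66
J5: waits 66, runs 66→87
Sum = 0+4+9+16+31+47+66 = 173.

173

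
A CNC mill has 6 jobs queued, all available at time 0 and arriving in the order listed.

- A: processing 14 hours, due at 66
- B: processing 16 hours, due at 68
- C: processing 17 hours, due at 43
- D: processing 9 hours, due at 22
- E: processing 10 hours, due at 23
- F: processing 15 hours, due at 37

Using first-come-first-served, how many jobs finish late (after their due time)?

FIFO (arrival order): A B C D E F.
A: 0→14, due 66, tardiness 0
B: 14→30, due 68, tardiness 0
C: 30→47, due 43, tardiness 4
D: 47→56, due 22, tardiness 34
E: 56→66, due 23, tardiness 43
F: 66→81, due 37, tardiness 44
Late jobs: 4.

4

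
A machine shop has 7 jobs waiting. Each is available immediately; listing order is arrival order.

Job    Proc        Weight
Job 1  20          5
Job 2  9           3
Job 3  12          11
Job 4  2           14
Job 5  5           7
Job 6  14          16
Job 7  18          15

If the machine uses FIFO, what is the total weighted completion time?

3768

FIFO (arrival order): Job 1 Job 2 Job 3 Job 4 Job 5 Job 6 Job 7.
Job 1: finishes 20, weight 5, w·C = 100
Job 2: finishes 29, weight 3, w·C = 87
Job 3: finishes 41, weight 11, w·C = 451
Job 4: finishes 43, weight 14, w·C = 602
Job 5: finishes 48, weight 7, w·C = 336
Job 6: finishes 62, weight 16, w·C = 992
Job 7: finishes 80, weight 15, w·C = 1200
Sum = 100+87+451+602+336+992+1200 = 3768.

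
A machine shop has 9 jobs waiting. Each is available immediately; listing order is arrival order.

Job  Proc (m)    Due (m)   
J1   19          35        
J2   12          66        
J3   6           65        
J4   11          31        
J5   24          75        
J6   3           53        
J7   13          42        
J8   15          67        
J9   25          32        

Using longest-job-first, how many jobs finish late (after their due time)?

7

LPT (decreasing processing time): J9 J5 J1 J8 J7 J2 J4 J3 J6.
J9: 0→25, due 32, tardiness 0
J5: 25→49, due 75, tardiness 0
J1: 49→68, due 35, tardiness 33
J8: 68→83, due 67, tardiness 16
J7: 83→96, due 42, tardiness 54
J2: 96→108, due 66, tardiness 42
J4: 108→119, due 31, tardiness 88
J3: 119→125, due 65, tardiness 60
J6: 125→128, due 53, tardiness 75
Late jobs: 7.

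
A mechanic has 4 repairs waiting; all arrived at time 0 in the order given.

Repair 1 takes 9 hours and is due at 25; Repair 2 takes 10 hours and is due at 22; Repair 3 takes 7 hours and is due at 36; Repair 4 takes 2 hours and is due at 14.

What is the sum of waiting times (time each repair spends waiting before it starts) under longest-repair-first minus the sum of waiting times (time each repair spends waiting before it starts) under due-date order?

20

LPT (decreasing processing time): Repair 2 Repair 1 Repair 3 Repair 4.
Repair 2: waits 0, runs 0→10
Repair 1: waits 10, runs 10→19
Repair 3: waits 19, runs 19→26
Repair 4: waits 26, runs 26→28
Sum = 0+10+19+26 = 55.
EDD (increasing due date): Repair 4 Repair 2 Repair 1 Repair 3.
Repair 4: waits 0, runs 0→2
Repair 2: waits 2, runs 2→12
Repair 1: waits 12, runs 12→21
Repair 3: waits 21, runs 21→28
Sum = 0+2+12+21 = 35.
Difference = 55 − 35 = 20.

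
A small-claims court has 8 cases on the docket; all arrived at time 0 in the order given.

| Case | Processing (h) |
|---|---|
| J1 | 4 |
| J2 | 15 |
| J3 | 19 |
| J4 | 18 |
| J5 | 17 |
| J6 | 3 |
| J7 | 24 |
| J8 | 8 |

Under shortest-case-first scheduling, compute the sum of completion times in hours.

359

SPT (increasing processing time): J6 J1 J8 J2 J5 J4 J3 J7.
J6: 0→3
J1: 3→7
J8: 7→15
J2: 15→30
J5: 30→47
J4: 47→65
J3: 65→84
J7: 84→108
Sum = 3+7+15+30+47+65+84+108 = 359.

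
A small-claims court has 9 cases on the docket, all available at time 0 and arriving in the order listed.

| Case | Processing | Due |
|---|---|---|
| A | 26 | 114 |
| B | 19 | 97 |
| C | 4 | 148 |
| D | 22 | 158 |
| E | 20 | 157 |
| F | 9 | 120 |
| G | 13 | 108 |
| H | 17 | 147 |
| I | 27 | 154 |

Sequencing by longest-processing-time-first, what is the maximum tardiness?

36

LPT (decreasing processing time): I A D E B H G F C.
I: 0→27, due 154, tardiness 0
A: 27→53, due 114, tardiness 0
D: 53→75, due 158, tardiness 0
E: 75→95, due 157, tardiness 0
B: 95→114, due 97, tardiness 17
H: 114→131, due 147, tardiness 0
G: 131→144, due 108, tardiness 36
F: 144→153, due 120, tardiness 33
C: 153→157, due 148, tardiness 9
Maximum = 36.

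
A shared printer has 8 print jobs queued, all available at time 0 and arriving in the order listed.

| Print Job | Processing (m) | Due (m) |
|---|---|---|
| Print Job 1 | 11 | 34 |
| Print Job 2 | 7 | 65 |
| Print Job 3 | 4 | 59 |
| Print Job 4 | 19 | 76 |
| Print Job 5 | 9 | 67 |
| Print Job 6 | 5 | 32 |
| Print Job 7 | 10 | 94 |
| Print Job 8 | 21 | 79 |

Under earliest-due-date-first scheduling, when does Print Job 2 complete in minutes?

27

EDD (increasing due date): Print Job 6 Print Job 1 Print Job 3 Print Job 2 Print Job 5 Print Job 4 Print Job 8 Print Job 7.
Print Job 6: 0→5
Print Job 1: 5→16
Print Job 3: 16→20
Print Job 2: 20→27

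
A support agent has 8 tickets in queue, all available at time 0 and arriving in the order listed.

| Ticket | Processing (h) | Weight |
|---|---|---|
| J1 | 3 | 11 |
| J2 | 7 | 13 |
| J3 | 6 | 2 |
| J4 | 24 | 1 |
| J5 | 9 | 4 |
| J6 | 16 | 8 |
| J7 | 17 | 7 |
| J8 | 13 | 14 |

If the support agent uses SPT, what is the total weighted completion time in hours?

SPT (increasing processing time): J1 J3 J2 J5 J8 J6 J7 J4.
J1: finishes 3, weight 11, w·C = 33
J3: finishes 9, weight 2, w·C = 18
J2: finishes 16, weight 13, w·C = 208
J5: finishes 25, weight 4, w·C = 100
J8: finishes 38, weight 14, w·C = 532
J6: finishes 54, weight 8, w·C = 432
J7: finishes 71, weight 7, w·C = 497
J4: finishes 95, weight 1, w·C = 95
Sum = 33+18+208+100+532+432+497+95 = 1915.

1915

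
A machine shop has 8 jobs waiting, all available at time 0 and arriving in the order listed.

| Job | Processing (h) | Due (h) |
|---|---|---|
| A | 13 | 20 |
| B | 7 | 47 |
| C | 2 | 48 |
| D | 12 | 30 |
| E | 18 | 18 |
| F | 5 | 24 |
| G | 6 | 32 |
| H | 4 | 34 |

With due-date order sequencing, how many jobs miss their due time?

EDD (increasing due date): E A F D G H B C.
E: 0→18, due 18, tardiness 0
A: 18→31, due 20, tardiness 11
F: 31→36, due 24, tardiness 12
D: 36→48, due 30, tardiness 18
G: 48→54, due 32, tardiness 22
H: 54→58, due 34, tardiness 24
B: 58→65, due 47, tardiness 18
C: 65→67, due 48, tardiness 19
Late jobs: 7.

7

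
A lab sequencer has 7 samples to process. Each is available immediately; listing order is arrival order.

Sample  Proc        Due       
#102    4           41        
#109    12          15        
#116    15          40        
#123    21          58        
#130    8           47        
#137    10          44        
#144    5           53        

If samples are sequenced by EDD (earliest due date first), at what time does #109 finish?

12

EDD (increasing due date): #109 #116 #102 #137 #130 #144 #123.
#109: 0→12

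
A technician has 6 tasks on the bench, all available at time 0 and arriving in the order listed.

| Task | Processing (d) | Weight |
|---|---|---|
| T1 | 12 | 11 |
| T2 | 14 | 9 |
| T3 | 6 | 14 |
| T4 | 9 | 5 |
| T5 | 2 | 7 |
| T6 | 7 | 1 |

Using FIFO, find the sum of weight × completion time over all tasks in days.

FIFO (arrival order): T1 T2 T3 T4 T5 T6.
T1: finishes 12, weight 11, w·C = 132
T2: finishes 26, weight 9, w·C = 234
T3: finishes 32, weight 14, w·C = 448
T4: finishes 41, weight 5, w·C = 205
T5: finishes 43, weight 7, w·C = 301
T6: finishes 50, weight 1, w·C = 50
Sum = 132+234+448+205+301+50 = 1370.

1370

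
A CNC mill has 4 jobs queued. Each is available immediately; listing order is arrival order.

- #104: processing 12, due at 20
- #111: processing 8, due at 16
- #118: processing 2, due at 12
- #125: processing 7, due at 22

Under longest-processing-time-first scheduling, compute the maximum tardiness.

17

LPT (decreasing processing time): #104 #111 #125 #118.
#104: 0→12, due 20, tardiness 0
#111: 12→20, due 16, tardiness 4
#125: 20→27, due 22, tardiness 5
#118: 27→29, due 12, tardiness 17
Maximum = 17.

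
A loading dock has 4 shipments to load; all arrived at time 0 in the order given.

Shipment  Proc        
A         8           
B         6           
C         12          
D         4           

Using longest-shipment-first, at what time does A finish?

20

LPT (decreasing processing time): C A B D.
C: 0→12
A: 12→20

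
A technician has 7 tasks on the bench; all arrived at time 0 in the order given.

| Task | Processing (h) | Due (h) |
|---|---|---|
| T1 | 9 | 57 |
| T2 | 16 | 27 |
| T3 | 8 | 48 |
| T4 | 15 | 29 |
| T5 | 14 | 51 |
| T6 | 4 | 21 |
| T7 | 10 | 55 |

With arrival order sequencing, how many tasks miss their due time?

4

FIFO (arrival order): T1 T2 T3 T4 T5 T6 T7.
T1: 0→9, due 57, tardiness 0
T2: 9→25, due 27, tardiness 0
T3: 25→33, due 48, tardiness 0
T4: 33→48, due 29, tardiness 19
T5: 48→62, due 51, tardiness 11
T6: 62→66, due 21, tardiness 45
T7: 66→76, due 55, tardiness 21
Late tasks: 4.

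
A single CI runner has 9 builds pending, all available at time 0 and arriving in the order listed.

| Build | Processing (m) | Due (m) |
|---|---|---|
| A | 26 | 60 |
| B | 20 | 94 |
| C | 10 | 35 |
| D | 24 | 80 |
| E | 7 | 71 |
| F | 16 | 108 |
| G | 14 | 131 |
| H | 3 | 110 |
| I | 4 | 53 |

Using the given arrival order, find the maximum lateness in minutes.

FIFO (arrival order): A B C D E F G H I.
A: 0→26, due 60, lateness -34
B: 26→46, due 94, lateness -48
C: 46→56, due 35, lateness 21
D: 56→80, due 80, lateness 0
E: 80→87, due 71, lateness 16
F: 87→103, due 108, lateness -5
G: 103→117, due 131, lateness -14
H: 117→120, due 110, lateness 10
I: 120→124, due 53, lateness 71
Maximum = 71.

71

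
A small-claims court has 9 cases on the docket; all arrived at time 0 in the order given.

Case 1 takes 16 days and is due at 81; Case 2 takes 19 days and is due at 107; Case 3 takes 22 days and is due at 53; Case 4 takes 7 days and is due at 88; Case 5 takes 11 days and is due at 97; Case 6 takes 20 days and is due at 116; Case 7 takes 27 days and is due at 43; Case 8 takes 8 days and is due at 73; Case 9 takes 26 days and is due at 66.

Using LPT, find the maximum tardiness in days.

LPT (decreasing processing time): Case 7 Case 9 Case 3 Case 6 Case 2 Case 1 Case 5 Case 8 Case 4.
Case 7: 0→27, due 43, tardiness 0
Case 9: 27→53, due 66, tardiness 0
Case 3: 53→75, due 53, tardiness 22
Case 6: 75→95, due 116, tardiness 0
Case 2: 95→114, due 107, tardiness 7
Case 1: 114→130, due 81, tardiness 49
Case 5: 130→141, due 97, tardiness 44
Case 8: 141→149, due 73, tardiness 76
Case 4: 149→156, due 88, tardiness 68
Maximum = 76.

76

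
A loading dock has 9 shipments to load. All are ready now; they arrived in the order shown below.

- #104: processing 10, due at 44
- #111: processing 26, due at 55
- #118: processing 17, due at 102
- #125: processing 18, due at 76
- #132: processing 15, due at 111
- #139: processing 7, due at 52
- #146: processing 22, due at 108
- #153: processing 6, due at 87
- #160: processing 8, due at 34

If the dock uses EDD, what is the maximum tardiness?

EDD (increasing due date): #160 #104 #139 #111 #125 #153 #118 #146 #132.
#160: 0→8, due 34, tardiness 0
#104: 8→18, due 44, tardiness 0
#139: 18→25, due 52, tardiness 0
#111: 25→51, due 55, tardiness 0
#125: 51→69, due 76, tardiness 0
#153: 69→75, due 87, tardiness 0
#118: 75→92, due 102, tardiness 0
#146: 92→114, due 108, tardiness 6
#132: 114→129, due 111, tardiness 18
Maximum = 18.

18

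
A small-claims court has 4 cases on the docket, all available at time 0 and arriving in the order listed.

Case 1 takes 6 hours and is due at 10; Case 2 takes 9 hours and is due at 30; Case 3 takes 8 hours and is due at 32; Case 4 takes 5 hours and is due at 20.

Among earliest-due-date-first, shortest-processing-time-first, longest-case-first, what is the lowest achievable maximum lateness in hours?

EDD (increasing due date): Case 1 Case 4 Case 2 Case 3.
Case 1: 0→6, due 10, lateness -4
Case 4: 6→11, due 20, lateness -9
Case 2: 11→20, due 30, lateness -10
Case 3: 20→28, due 32, lateness -4
Maximum = -4.
SPT (increasing processing time): Case 4 Case 1 Case 3 Case 2.
Case 4: 0→5, due 20, lateness -15
Case 1: 5→11, due 10, lateness 1
Case 3: 11→19, due 32, lateness -13
Case 2: 19→28, due 30, lateness -2
Maximum = 1.
LPT (decreasing processing time): Case 2 Case 3 Case 1 Case 4.
Case 2: 0→9, due 30, lateness -21
Case 3: 9→17, due 32, lateness -15
Case 1: 17→23, due 10, lateness 13
Case 4: 23→28, due 20, lateness 8
Maximum = 13.
EDD -4, SPT 1, LPT 13 → minimum -4.

-4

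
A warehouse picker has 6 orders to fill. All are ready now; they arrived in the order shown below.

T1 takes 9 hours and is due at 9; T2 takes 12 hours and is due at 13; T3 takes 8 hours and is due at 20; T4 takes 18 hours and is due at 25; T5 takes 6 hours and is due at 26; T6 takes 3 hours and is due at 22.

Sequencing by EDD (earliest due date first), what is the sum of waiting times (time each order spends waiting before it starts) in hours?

EDD (increasing due date): T1 T2 T3 T6 T4 T5.
T1: waits 0, runs 0→9
T2: waits 9, runs 9→21
T3: waits 21, runs 21→29
T6: waits 29, runs 29→32
T4: waits 32, runs 32→50
T5: waits 50, runs 50→56
Sum = 0+9+21+29+32+50 = 141.

141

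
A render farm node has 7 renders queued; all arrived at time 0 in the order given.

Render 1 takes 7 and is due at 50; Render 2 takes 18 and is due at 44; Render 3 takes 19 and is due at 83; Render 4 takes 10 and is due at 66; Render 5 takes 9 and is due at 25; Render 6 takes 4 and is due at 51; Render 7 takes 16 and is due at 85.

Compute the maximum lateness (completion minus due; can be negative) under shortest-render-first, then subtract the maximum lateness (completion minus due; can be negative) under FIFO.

-18

SPT (increasing processing time): Render 6 Render 1 Render 5 Render 4 Render 7 Render 2 Render 3.
Render 6: 0→4, due 51, lateness -47
Render 1: 4→11, due 50, lateness -39
Render 5: 11→20, due 25, lateness -5
Render 4: 20→30, due 66, lateness -36
Render 7: 30→46, due 85, lateness -39
Render 2: 46→64, due 44, lateness 20
Render 3: 64→83, due 83, lateness 0
Maximum = 20.
FIFO (arrival order): Render 1 Render 2 Render 3 Render 4 Render 5 Render 6 Render 7.
Render 1: 0→7, due 50, lateness -43
Render 2: 7→25, due 44, lateness -19
Render 3: 25→44, due 83, lateness -39
Render 4: 44→54, due 66, lateness -12
Render 5: 54→63, due 25, lateness 38
Render 6: 63→67, due 51, lateness 16
Render 7: 67→83, due 85, lateness -2
Maximum = 38.
Difference = 20 − 38 = -18.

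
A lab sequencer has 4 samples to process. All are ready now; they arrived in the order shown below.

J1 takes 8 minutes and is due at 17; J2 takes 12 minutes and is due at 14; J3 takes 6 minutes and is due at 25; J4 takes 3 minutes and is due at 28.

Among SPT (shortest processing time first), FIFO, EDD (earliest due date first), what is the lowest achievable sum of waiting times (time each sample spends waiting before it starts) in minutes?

SPT (increasing processing time): J4 J3 J1 J2.
J4: waits 0, runs 0→3
J3: waits 3, runs 3→9
J1: waits 9, runs 9→17
J2: waits 17, runs 17→29
Sum = 0+3+9+17 = 29.
FIFO (arrival order): J1 J2 J3 J4.
J1: waits 0, runs 0→8
J2: waits 8, runs 8→20
J3: waits 20, runs 20→26
J4: waits 26, runs 26→29
Sum = 0+8+20+26 = 54.
EDD (increasing due date): J2 J1 J3 J4.
J2: waits 0, runs 0→12
J1: waits 12, runs 12→20
J3: waits 20, runs 20→26
J4: waits 26, runs 26→29
Sum = 0+12+20+26 = 58.
SPT 29, FIFO 54, EDD 58 → minimum 29.

29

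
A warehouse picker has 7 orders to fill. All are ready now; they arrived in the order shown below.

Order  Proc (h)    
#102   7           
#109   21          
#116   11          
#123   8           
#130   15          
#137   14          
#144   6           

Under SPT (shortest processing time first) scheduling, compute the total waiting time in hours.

SPT (increasing processing time): #144 #102 #123 #116 #137 #130 #109.
#144: waits 0, runs 0→6
#102: waits 6, runs 6→13
#123: waits 13, runs 13→21
#116: waits 21, runs 21→32
#137: waits 32, runs 32→46
#130: waits 46, runs 46→61
#109: waits 61, runs 61→82
Sum = 0+6+13+21+32+46+61 = 179.

179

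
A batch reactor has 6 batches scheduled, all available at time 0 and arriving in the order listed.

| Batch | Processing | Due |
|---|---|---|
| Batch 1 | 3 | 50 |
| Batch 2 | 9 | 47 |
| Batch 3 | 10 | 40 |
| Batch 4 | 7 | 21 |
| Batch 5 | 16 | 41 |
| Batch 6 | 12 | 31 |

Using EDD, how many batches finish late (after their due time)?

3

EDD (increasing due date): Batch 4 Batch 6 Batch 3 Batch 5 Batch 2 Batch 1.
Batch 4: 0→7, due 21, tardiness 0
Batch 6: 7→19, due 31, tardiness 0
Batch 3: 19→29, due 40, tardiness 0
Batch 5: 29→45, due 41, tardiness 4
Batch 2: 45→54, due 47, tardiness 7
Batch 1: 54→57, due 50, tardiness 7
Late batches: 3.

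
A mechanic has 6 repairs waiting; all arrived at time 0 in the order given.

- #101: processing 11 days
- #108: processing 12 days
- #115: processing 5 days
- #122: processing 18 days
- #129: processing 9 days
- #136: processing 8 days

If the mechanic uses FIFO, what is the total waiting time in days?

FIFO (arrival order): #101 #108 #115 #122 #129 #136.
#101: waits 0, runs 0→11
#108: waits 11, runs 11→23
#115: waits 23, runs 23→28
#122: waits 28, runs 28→46
#129: waits 46, runs 46→55
#136: waits 55, runs 55→63
Sum = 0+11+23+28+46+55 = 163.

163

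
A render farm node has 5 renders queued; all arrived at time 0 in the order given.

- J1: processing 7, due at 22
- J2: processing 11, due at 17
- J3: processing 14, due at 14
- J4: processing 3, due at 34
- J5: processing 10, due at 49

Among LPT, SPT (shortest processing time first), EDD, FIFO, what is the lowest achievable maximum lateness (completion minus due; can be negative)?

LPT (decreasing processing time): J3 J2 J5 J1 J4.
J3: 0→14, due 14, lateness 0
J2: 14→25, due 17, lateness 8
J5: 25→35, due 49, lateness -14
J1: 35→42, due 22, lateness 20
J4: 42→45, due 34, lateness 11
Maximum = 20.
SPT (increasing processing time): J4 J1 J5 J2 J3.
J4: 0→3, due 34, lateness -31
J1: 3→10, due 22, lateness -12
J5: 10→20, due 49, lateness -29
J2: 20→31, due 17, lateness 14
J3: 31→45, due 14, lateness 31
Maximum = 31.
EDD (increasing due date): J3 J2 J1 J4 J5.
J3: 0→14, due 14, lateness 0
J2: 14→25, due 17, lateness 8
J1: 25→32, due 22, lateness 10
J4: 32→35, due 34, lateness 1
J5: 35→45, due 49, lateness -4
Maximum = 10.
FIFO (arrival order): J1 J2 J3 J4 J5.
J1: 0→7, due 22, lateness -15
J2: 7→18, due 17, lateness 1
J3: 18→32, due 14, lateness 18
J4: 32→35, due 34, lateness 1
J5: 35→45, due 49, lateness -4
Maximum = 18.
LPT 20, SPT 31, EDD 10, FIFO 18 → minimum 10.

10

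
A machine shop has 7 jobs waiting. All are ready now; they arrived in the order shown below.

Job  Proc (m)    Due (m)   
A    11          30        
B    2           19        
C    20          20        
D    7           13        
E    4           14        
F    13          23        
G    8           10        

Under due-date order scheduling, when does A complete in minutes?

EDD (increasing due date): G D E B C F A.
G: 0→8
D: 8→15
E: 15→19
B: 19→21
C: 21→41
F: 41→54
A: 54→65

65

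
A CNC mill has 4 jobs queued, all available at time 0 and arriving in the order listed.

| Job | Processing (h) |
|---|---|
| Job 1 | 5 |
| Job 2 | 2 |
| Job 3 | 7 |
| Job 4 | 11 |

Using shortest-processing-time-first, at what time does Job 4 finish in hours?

25

SPT (increasing processing time): Job 2 Job 1 Job 3 Job 4.
Job 2: 0→2
Job 1: 2→7
Job 3: 7→14
Job 4: 14→25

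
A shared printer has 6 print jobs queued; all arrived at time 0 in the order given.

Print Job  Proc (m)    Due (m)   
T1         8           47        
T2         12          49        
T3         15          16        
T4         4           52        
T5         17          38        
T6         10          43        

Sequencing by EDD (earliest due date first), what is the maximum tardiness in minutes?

EDD (increasing due date): T3 T5 T6 T1 T2 T4.
T3: 0→15, due 16, tardiness 0
T5: 15→32, due 38, tardiness 0
T6: 32→42, due 43, tardiness 0
T1: 42→50, due 47, tardiness 3
T2: 50→62, due 49, tardiness 13
T4: 62→66, due 52, tardiness 14
Maximum = 14.

14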